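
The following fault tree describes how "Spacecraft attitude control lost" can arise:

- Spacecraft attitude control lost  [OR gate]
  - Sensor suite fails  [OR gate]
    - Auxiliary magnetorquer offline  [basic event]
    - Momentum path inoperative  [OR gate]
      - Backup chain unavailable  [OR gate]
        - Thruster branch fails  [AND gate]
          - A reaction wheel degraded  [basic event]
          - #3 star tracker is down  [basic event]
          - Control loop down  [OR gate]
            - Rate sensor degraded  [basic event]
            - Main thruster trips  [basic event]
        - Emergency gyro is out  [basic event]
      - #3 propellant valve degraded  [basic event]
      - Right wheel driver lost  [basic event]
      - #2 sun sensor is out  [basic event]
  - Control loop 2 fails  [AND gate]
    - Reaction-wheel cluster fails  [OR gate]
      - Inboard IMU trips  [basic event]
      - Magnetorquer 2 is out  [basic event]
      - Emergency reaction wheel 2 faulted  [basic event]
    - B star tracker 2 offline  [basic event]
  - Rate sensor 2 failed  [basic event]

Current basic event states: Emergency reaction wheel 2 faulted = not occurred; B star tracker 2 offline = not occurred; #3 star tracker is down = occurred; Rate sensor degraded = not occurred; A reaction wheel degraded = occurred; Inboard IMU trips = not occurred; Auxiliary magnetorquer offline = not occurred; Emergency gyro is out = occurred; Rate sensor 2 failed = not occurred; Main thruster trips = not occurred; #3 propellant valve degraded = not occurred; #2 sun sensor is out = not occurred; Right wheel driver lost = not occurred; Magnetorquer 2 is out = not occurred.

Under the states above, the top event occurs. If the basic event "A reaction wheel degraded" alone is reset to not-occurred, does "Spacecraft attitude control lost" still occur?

Yes

Counterfactual: set "A reaction wheel degraded" to not occurred.
Control loop down [OR]: Rate sensor degraded=not, Main thruster trips=not → no input occurs → does not occur.
Thruster branch fails [AND]: A reaction wheel degraded=not, #3 star tracker is down=occurs, Control loop down=not → not all inputs occur → does not occur.
Backup chain unavailable [OR]: Thruster branch fails=not, Emergency gyro is out=occurs → at least one input occurs → occurs.
Momentum path inoperative [OR]: Backup chain unavailable=occurs, #3 propellant valve degraded=not, Right wheel driver lost=not, #2 sun sensor is out=not → at least one input occurs → occurs.
Sensor suite fails [OR]: Auxiliary magnetorquer offline=not, Momentum path inoperative=occurs → at least one input occurs → occurs.
Reaction-wheel cluster fails [OR]: Inboard IMU trips=not, Magnetorquer 2 is out=not, Emergency reaction wheel 2 faulted=not → no input occurs → does not occur.
Control loop 2 fails [AND]: Reaction-wheel cluster fails=not, B star tracker 2 offline=not → not all inputs occur → does not occur.
Spacecraft attitude control lost [OR]: Sensor suite fails=occurs, Control loop 2 fails=not, Rate sensor 2 failed=not → at least one input occurs → occurs.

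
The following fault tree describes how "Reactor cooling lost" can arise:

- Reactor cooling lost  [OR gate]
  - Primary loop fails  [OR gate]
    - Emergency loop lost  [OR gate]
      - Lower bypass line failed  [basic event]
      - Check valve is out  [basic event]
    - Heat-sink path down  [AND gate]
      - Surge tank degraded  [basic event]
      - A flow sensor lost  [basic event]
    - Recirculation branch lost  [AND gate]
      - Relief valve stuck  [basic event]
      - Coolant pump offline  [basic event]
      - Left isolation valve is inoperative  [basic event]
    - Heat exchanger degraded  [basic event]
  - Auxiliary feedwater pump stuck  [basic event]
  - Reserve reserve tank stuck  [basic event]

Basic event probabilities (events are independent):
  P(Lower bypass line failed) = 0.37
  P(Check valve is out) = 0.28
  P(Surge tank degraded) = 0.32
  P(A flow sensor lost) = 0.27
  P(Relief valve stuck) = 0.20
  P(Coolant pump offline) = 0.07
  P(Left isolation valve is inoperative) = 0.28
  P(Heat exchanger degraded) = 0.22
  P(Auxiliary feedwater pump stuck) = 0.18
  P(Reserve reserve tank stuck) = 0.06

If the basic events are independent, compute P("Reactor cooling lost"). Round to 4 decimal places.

0.7518

P(Emergency loop lost) [OR] = 1 − (1−0.37) × (1−0.28) = 0.546400
P(Heat-sink path down) [AND] = 0.32 × 0.27 = 0.086400
P(Recirculation branch lost) [AND] = 0.20 × 0.07 × 0.28 = 0.003920
P(Primary loop fails) [OR] = 1 − (1−0.546400) × (1−0.086400) × (1−0.003920) × (1−0.22) = 0.678028
P(Reactor cooling lost) [OR] = 1 − (1−0.678028) × (1−0.18) × (1−0.06) = 0.751824
Rounded to 4 decimal places: P(Reactor cooling lost) ≈ 0.7518.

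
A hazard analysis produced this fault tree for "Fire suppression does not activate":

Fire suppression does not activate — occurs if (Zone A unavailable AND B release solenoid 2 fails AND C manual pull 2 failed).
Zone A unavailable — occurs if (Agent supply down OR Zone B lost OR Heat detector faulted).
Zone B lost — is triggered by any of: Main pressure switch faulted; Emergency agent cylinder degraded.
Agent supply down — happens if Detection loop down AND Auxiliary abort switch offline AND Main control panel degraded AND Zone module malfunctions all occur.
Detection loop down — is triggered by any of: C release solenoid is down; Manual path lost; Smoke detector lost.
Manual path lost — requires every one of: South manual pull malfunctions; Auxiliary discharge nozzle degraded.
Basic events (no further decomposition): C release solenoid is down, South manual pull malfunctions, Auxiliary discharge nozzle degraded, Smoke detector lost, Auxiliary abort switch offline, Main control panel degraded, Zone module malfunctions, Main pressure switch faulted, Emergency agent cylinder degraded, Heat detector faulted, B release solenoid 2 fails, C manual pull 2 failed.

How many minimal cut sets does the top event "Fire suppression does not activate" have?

6

Manual path lost [AND]: one cut set from each child combined → 1 × 1 = 1 cut set(s).
Detection loop down [OR]: union of children's cut sets → 3 cut set(s).
Agent supply down [AND]: one cut set from each child combined → 3 × 1 × 1 × 1 = 3 cut set(s).
Zone B lost [OR]: union of children's cut sets → 2 cut set(s).
Zone A unavailable [OR]: union of children's cut sets → 6 cut set(s).
Fire suppression does not activate [AND]: one cut set from each child combined → 6 × 1 × 1 = 6 cut set(s).
Minimal cut sets: {Auxiliary abort switch offline, B release solenoid 2 fails, C manual pull 2 failed, C release solenoid is down, Main control panel degraded, Zone module malfunctions}; {Auxiliary abort switch offline, Auxiliary discharge nozzle degraded, B release solenoid 2 fails, C manual pull 2 failed, Main control panel degraded, South manual pull malfunctions, Zone module malfunctions}; {Auxiliary abort switch offline, B release solenoid 2 fails, C manual pull 2 failed, Main control panel degraded, Smoke detector lost, Zone module malfunctions}; {B release solenoid 2 fails, C manual pull 2 failed, Main pressure switch faulted}; {B release solenoid 2 fails, C manual pull 2 failed, Emergency agent cylinder degraded}; {B release solenoid 2 fails, C manual pull 2 failed, Heat detector faulted}.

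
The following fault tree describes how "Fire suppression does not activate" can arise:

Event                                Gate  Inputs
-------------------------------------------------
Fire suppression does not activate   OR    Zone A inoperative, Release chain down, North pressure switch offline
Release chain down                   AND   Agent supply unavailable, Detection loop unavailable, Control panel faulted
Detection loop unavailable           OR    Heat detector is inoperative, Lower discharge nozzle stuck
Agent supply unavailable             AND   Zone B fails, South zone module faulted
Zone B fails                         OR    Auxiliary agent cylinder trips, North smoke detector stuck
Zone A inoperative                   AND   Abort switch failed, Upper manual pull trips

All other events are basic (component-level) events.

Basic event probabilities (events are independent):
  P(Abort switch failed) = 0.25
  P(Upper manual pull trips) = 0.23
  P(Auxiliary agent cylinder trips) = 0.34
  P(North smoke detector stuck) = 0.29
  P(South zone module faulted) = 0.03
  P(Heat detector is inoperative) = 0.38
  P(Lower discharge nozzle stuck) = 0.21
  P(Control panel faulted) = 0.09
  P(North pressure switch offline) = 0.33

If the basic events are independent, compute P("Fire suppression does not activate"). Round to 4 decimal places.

P(Zone A inoperative) [AND] = 0.25 × 0.23 = 0.057500
P(Zone B fails) [OR] = 1 − (1−0.34) × (1−0.29) = 0.531400
P(Agent supply unavailable) [AND] = 0.531400 × 0.03 = 0.015942
P(Detection loop unavailable) [OR] = 1 − (1−0.38) × (1−0.21) = 0.510200
P(Release chain down) [AND] = 0.015942 × 0.510200 × 0.09 = 0.000732
P(Fire suppression does not activate) [OR] = 1 − (1−0.057500) × (1−0.000732) × (1−0.33) = 0.368987
Rounded to 4 decimal places: P(Fire suppression does not activate) ≈ 0.3690.

0.3690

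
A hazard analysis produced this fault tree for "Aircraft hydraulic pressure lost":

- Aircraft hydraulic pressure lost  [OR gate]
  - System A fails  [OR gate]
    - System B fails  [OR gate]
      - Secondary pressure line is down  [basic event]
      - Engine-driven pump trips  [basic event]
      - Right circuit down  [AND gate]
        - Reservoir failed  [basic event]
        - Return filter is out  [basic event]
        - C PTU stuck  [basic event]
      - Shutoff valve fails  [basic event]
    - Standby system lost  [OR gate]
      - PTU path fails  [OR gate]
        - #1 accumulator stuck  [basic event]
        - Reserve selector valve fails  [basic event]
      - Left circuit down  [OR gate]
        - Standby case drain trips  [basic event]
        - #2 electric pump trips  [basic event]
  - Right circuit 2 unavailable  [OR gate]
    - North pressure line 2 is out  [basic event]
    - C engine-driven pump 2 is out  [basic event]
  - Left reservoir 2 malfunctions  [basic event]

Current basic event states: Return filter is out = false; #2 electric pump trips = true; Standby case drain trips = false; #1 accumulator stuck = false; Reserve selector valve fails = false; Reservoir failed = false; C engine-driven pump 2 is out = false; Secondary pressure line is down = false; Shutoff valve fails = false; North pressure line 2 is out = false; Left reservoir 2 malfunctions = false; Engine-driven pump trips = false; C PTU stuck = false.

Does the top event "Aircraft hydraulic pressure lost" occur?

Yes

Right circuit down [AND]: Reservoir failed=not, Return filter is out=not, C PTU stuck=not → not all inputs occur → does not occur.
System B fails [OR]: Secondary pressure line is down=not, Engine-driven pump trips=not, Right circuit down=not, Shutoff valve fails=not → no input occurs → does not occur.
PTU path fails [OR]: #1 accumulator stuck=not, Reserve selector valve fails=not → no input occurs → does not occur.
Left circuit down [OR]: Standby case drain trips=not, #2 electric pump trips=occurs → at least one input occurs → occurs.
Standby system lost [OR]: PTU path fails=not, Left circuit down=occurs → at least one input occurs → occurs.
System A fails [OR]: System B fails=not, Standby system lost=occurs → at least one input occurs → occurs.
Right circuit 2 unavailable [OR]: North pressure line 2 is out=not, C engine-driven pump 2 is out=not → no input occurs → does not occur.
Aircraft hydraulic pressure lost [OR]: System A fails=occurs, Right circuit 2 unavailable=not, Left reservoir 2 malfunctions=not → at least one input occurs → occurs.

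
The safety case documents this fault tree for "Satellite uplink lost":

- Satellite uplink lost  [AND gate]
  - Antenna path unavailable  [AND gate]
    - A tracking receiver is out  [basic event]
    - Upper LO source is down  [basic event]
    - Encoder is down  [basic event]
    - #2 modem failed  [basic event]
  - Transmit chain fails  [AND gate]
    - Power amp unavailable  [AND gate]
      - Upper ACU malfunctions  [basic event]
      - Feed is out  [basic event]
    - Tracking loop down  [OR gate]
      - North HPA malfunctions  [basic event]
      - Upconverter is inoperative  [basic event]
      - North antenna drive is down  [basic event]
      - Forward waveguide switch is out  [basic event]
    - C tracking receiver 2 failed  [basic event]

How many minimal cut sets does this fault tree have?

Antenna path unavailable [AND]: one cut set from each child combined → 1 × 1 × 1 × 1 = 1 cut set(s).
Power amp unavailable [AND]: one cut set from each child combined → 1 × 1 = 1 cut set(s).
Tracking loop down [OR]: union of children's cut sets → 4 cut set(s).
Transmit chain fails [AND]: one cut set from each child combined → 1 × 4 × 1 = 4 cut set(s).
Satellite uplink lost [AND]: one cut set from each child combined → 1 × 4 = 4 cut set(s).
Minimal cut sets: {#2 modem failed, A tracking receiver is out, C tracking receiver 2 failed, Encoder is down, Feed is out, North HPA malfunctions, Upper ACU malfunctions, Upper LO source is down}; {#2 modem failed, A tracking receiver is out, C tracking receiver 2 failed, Encoder is down, Feed is out, Upconverter is inoperative, Upper ACU malfunctions, Upper LO source is down}; {#2 modem failed, A tracking receiver is out, C tracking receiver 2 failed, Encoder is down, Feed is out, North antenna drive is down, Upper ACU malfunctions, Upper LO source is down}; {#2 modem failed, A tracking receiver is out, C tracking receiver 2 failed, Encoder is down, Feed is out, Forward waveguide switch is out, Upper ACU malfunctions, Upper LO source is down}.

4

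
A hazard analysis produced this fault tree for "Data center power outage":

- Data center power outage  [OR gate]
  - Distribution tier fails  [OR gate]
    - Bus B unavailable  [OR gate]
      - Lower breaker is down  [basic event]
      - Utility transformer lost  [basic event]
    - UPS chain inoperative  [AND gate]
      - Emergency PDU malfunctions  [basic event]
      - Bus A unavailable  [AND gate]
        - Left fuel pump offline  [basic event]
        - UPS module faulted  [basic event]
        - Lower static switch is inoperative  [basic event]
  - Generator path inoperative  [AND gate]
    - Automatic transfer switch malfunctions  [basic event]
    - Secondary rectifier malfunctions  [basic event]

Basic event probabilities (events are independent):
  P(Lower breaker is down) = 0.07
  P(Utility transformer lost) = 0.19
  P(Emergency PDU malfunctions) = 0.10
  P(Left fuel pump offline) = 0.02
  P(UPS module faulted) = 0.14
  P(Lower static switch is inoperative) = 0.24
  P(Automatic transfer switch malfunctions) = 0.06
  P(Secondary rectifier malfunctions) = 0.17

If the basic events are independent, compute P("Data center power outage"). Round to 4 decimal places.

P(Bus B unavailable) [OR] = 1 − (1−0.07) × (1−0.19) = 0.246700
P(Bus A unavailable) [AND] = 0.02 × 0.14 × 0.24 = 0.000672
P(UPS chain inoperative) [AND] = 0.10 × 0.000672 = 0.000067
P(Distribution tier fails) [OR] = 1 − (1−0.246700) × (1−0.000067) = 0.246750
P(Generator path inoperative) [AND] = 0.06 × 0.17 = 0.010200
P(Data center power outage) [OR] = 1 − (1−0.246750) × (1−0.010200) = 0.254433
Rounded to 4 decimal places: P(Data center power outage) ≈ 0.2544.

0.2544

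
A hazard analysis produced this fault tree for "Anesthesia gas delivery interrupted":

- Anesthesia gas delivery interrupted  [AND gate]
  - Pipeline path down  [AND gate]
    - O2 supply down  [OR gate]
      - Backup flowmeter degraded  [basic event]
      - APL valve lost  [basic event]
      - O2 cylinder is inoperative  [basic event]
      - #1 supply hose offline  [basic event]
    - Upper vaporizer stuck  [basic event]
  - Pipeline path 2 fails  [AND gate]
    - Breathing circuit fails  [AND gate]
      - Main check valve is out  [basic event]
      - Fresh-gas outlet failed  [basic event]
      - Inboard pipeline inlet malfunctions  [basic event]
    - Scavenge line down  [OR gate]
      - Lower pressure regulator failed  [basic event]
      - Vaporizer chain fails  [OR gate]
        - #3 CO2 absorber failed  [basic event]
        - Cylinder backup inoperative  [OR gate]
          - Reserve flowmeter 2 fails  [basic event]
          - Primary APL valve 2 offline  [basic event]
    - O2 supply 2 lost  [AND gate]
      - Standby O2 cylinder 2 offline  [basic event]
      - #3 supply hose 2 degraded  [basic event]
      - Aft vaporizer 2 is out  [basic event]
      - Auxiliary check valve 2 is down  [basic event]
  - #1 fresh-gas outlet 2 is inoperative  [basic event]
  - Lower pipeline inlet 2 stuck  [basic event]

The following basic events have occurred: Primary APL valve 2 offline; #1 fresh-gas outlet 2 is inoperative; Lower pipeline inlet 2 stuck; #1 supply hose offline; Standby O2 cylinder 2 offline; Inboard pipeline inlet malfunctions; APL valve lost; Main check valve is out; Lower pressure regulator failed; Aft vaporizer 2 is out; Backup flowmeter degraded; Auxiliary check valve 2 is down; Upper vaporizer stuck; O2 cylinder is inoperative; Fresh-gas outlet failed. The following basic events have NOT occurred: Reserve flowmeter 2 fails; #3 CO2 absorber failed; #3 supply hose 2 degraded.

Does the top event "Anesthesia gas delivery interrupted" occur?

O2 supply down [OR]: Backup flowmeter degraded=occurs, APL valve lost=occurs, O2 cylinder is inoperative=occurs, #1 supply hose offline=occurs → at least one input occurs → occurs.
Pipeline path down [AND]: O2 supply down=occurs, Upper vaporizer stuck=occurs → all inputs occur → occurs.
Breathing circuit fails [AND]: Main check valve is out=occurs, Fresh-gas outlet failed=occurs, Inboard pipeline inlet malfunctions=occurs → all inputs occur → occurs.
Cylinder backup inoperative [OR]: Reserve flowmeter 2 fails=not, Primary APL valve 2 offline=occurs → at least one input occurs → occurs.
Vaporizer chain fails [OR]: #3 CO2 absorber failed=not, Cylinder backup inoperative=occurs → at least one input occurs → occurs.
Scavenge line down [OR]: Lower pressure regulator failed=occurs, Vaporizer chain fails=occurs → at least one input occurs → occurs.
O2 supply 2 lost [AND]: Standby O2 cylinder 2 offline=occurs, #3 supply hose 2 degraded=not, Aft vaporizer 2 is out=occurs, Auxiliary check valve 2 is down=occurs → not all inputs occur → does not occur.
Pipeline path 2 fails [AND]: Breathing circuit fails=occurs, Scavenge line down=occurs, O2 supply 2 lost=not → not all inputs occur → does not occur.
Anesthesia gas delivery interrupted [AND]: Pipeline path down=occurs, Pipeline path 2 fails=not, #1 fresh-gas outlet 2 is inoperative=occurs, Lower pipeline inlet 2 stuck=occurs → not all inputs occur → does not occur.

No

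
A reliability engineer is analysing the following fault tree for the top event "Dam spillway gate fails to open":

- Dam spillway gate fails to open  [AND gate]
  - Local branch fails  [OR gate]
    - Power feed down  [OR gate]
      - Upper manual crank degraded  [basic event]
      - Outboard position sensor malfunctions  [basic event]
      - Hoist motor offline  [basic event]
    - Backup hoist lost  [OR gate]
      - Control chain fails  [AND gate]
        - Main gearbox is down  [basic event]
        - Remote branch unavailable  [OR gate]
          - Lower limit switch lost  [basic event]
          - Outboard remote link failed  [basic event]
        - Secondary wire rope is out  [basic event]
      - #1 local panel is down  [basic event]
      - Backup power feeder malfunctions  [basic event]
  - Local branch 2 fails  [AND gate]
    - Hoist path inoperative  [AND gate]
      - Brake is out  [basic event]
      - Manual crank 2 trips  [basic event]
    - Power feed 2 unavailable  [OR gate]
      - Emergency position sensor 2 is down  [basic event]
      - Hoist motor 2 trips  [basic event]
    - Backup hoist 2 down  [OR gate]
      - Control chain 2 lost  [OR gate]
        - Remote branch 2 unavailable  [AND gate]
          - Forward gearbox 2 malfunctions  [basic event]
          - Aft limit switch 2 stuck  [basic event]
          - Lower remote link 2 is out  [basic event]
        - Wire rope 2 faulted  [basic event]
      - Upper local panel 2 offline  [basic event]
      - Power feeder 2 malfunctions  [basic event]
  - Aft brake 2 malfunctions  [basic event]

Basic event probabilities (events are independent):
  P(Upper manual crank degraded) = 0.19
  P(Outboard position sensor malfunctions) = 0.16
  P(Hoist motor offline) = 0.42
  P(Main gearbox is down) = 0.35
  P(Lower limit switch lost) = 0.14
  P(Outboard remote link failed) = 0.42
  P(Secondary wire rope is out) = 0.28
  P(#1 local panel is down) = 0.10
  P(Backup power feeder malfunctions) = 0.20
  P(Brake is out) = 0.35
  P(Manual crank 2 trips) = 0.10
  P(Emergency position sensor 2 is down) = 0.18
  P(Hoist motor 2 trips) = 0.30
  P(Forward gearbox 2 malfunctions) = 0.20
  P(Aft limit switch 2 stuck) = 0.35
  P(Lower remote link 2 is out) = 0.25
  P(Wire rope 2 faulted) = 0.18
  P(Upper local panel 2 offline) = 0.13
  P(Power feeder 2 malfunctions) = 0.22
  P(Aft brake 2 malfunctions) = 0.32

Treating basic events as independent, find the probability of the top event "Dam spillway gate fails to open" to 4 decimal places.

0.0016

P(Power feed down) [OR] = 1 − (1−0.19) × (1−0.16) × (1−0.42) = 0.605368
P(Remote branch unavailable) [OR] = 1 − (1−0.14) × (1−0.42) = 0.501200
P(Control chain fails) [AND] = 0.35 × 0.501200 × 0.28 = 0.049118
P(Backup hoist lost) [OR] = 1 − (1−0.049118) × (1−0.10) × (1−0.20) = 0.315365
P(Local branch fails) [OR] = 1 − (1−0.605368) × (1−0.315365) = 0.729821
P(Hoist path inoperative) [AND] = 0.35 × 0.10 = 0.035000
P(Power feed 2 unavailable) [OR] = 1 − (1−0.18) × (1−0.30) = 0.426000
P(Remote branch 2 unavailable) [AND] = 0.20 × 0.35 × 0.25 = 0.017500
P(Control chain 2 lost) [OR] = 1 − (1−0.017500) × (1−0.18) = 0.194350
P(Backup hoist 2 down) [OR] = 1 − (1−0.194350) × (1−0.13) × (1−0.22) = 0.453286
P(Local branch 2 fails) [AND] = 0.035000 × 0.426000 × 0.453286 = 0.006758
P(Dam spillway gate fails to open) [AND] = 0.729821 × 0.006758 × 0.32 = 0.001578
Rounded to 4 decimal places: P(Dam spillway gate fails to open) ≈ 0.0016.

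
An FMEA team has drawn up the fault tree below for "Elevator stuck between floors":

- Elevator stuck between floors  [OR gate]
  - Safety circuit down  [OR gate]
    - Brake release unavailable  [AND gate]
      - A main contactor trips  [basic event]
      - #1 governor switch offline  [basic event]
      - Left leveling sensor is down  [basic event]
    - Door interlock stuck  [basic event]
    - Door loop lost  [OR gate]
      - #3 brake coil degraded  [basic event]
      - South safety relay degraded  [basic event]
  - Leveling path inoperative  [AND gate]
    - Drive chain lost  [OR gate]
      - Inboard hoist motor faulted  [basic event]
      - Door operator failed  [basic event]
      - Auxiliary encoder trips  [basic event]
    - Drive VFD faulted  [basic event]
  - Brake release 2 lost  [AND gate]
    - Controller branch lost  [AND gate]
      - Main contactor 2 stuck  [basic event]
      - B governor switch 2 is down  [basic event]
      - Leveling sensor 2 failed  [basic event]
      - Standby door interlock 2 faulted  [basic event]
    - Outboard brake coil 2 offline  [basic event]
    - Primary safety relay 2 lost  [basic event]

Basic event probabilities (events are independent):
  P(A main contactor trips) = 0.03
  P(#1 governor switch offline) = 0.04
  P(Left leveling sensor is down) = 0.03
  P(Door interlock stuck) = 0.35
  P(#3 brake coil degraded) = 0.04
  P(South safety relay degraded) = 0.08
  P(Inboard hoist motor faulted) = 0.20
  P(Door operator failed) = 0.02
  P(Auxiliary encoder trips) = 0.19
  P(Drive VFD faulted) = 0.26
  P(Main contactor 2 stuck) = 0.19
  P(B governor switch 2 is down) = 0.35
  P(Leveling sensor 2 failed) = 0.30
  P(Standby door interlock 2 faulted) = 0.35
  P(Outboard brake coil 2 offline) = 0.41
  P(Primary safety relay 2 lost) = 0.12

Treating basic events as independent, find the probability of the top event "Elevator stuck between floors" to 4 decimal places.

P(Brake release unavailable) [AND] = 0.03 × 0.04 × 0.03 = 0.000036
P(Door loop lost) [OR] = 1 − (1−0.04) × (1−0.08) = 0.116800
P(Safety circuit down) [OR] = 1 − (1−0.000036) × (1−0.35) × (1−0.116800) = 0.425941
P(Drive chain lost) [OR] = 1 − (1−0.20) × (1−0.02) × (1−0.19) = 0.364960
P(Leveling path inoperative) [AND] = 0.364960 × 0.26 = 0.094890
P(Controller branch lost) [AND] = 0.19 × 0.35 × 0.30 × 0.35 = 0.006983
P(Brake release 2 lost) [AND] = 0.006983 × 0.41 × 0.12 = 0.000344
P(Elevator stuck between floors) [OR] = 1 − (1−0.425941) × (1−0.094890) × (1−0.000344) = 0.480592
Rounded to 4 decimal places: P(Elevator stuck between floors) ≈ 0.4806.

0.4806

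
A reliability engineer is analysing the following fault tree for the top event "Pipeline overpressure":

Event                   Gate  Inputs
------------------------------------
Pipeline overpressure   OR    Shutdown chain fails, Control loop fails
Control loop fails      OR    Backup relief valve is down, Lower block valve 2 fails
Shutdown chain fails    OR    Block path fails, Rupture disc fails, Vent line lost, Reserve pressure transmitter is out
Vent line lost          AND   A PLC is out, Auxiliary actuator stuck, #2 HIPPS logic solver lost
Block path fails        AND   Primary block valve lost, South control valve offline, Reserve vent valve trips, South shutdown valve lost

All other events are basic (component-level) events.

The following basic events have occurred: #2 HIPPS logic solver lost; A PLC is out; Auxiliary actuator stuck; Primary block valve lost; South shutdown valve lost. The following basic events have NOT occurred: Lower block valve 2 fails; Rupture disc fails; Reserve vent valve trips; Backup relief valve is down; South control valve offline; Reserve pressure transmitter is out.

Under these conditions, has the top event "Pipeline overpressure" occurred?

Block path fails [AND]: Primary block valve lost=occurs, South control valve offline=not, Reserve vent valve trips=not, South shutdown valve lost=occurs → not all inputs occur → does not occur.
Vent line lost [AND]: A PLC is out=occurs, Auxiliary actuator stuck=occurs, #2 HIPPS logic solver lost=occurs → all inputs occur → occurs.
Shutdown chain fails [OR]: Block path fails=not, Rupture disc fails=not, Vent line lost=occurs, Reserve pressure transmitter is out=not → at least one input occurs → occurs.
Control loop fails [OR]: Backup relief valve is down=not, Lower block valve 2 fails=not → no input occurs → does not occur.
Pipeline overpressure [OR]: Shutdown chain fails=occurs, Control loop fails=not → at least one input occurs → occurs.

Yes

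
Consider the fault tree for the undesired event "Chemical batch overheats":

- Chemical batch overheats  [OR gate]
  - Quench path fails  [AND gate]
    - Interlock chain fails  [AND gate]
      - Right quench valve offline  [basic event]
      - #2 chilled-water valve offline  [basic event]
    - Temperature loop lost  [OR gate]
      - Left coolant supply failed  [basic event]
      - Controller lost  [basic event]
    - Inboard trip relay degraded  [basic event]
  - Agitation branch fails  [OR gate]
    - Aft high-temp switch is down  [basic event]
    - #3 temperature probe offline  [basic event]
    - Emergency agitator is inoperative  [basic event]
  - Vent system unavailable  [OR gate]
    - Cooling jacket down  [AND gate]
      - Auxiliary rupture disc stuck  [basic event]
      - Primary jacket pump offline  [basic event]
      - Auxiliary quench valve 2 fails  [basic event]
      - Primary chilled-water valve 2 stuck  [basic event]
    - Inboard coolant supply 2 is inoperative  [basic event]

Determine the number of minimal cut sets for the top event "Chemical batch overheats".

Interlock chain fails [AND]: one cut set from each child combined → 1 × 1 = 1 cut set(s).
Temperature loop lost [OR]: union of children's cut sets → 2 cut set(s).
Quench path fails [AND]: one cut set from each child combined → 1 × 2 × 1 = 2 cut set(s).
Agitation branch fails [OR]: union of children's cut sets → 3 cut set(s).
Cooling jacket down [AND]: one cut set from each child combined → 1 × 1 × 1 × 1 = 1 cut set(s).
Vent system unavailable [OR]: union of children's cut sets → 2 cut set(s).
Chemical batch overheats [OR]: union of children's cut sets → 7 cut set(s).
Minimal cut sets: {#2 chilled-water valve offline, Inboard trip relay degraded, Left coolant supply failed, Right quench valve offline}; {#2 chilled-water valve offline, Controller lost, Inboard trip relay degraded, Right quench valve offline}; {Aft high-temp switch is down}; {#3 temperature probe offline}; {Emergency agitator is inoperative}; {Auxiliary quench valve 2 fails, Auxiliary rupture disc stuck, Primary chilled-water valve 2 stuck, Primary jacket pump offline}; {Inboard coolant supply 2 is inoperative}.

7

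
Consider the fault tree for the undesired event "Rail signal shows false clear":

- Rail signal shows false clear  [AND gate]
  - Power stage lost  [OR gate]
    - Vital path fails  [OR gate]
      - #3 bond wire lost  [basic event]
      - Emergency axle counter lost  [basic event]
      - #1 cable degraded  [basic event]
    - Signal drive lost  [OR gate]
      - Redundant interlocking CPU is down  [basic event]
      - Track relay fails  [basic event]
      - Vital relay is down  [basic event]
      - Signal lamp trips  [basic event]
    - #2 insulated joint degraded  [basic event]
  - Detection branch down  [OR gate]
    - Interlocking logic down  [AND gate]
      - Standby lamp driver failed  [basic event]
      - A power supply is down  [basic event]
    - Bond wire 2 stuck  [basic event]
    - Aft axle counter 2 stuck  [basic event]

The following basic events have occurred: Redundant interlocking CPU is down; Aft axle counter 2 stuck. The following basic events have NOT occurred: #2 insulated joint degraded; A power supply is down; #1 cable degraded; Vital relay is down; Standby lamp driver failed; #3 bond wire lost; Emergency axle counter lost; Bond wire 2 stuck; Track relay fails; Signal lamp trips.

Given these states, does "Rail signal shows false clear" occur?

Yes

Vital path fails [OR]: #3 bond wire lost=not, Emergency axle counter lost=not, #1 cable degraded=not → no input occurs → does not occur.
Signal drive lost [OR]: Redundant interlocking CPU is down=occurs, Track relay fails=not, Vital relay is down=not, Signal lamp trips=not → at least one input occurs → occurs.
Power stage lost [OR]: Vital path fails=not, Signal drive lost=occurs, #2 insulated joint degraded=not → at least one input occurs → occurs.
Interlocking logic down [AND]: Standby lamp driver failed=not, A power supply is down=not → not all inputs occur → does not occur.
Detection branch down [OR]: Interlocking logic down=not, Bond wire 2 stuck=not, Aft axle counter 2 stuck=occurs → at least one input occurs → occurs.
Rail signal shows false clear [AND]: Power stage lost=occurs, Detection branch down=occurs → all inputs occur → occurs.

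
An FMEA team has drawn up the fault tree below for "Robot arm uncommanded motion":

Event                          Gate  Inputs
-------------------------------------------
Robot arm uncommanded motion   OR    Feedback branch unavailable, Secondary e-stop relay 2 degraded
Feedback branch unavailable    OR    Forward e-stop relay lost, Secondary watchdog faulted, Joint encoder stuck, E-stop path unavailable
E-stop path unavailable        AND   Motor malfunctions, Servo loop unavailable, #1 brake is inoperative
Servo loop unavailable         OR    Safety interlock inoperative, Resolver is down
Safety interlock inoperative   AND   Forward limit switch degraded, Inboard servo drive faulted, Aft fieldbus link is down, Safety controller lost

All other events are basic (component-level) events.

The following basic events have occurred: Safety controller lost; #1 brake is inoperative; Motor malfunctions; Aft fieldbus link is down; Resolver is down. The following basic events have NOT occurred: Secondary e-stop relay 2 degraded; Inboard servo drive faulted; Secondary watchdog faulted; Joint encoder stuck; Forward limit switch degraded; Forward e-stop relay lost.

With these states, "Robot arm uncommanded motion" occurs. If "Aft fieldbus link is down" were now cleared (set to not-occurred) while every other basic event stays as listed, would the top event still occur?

Counterfactual: set "Aft fieldbus link is down" to not occurred.
Safety interlock inoperative [AND]: Forward limit switch degraded=not, Inboard servo drive faulted=not, Aft fieldbus link is down=not, Safety controller lost=occurs → not all inputs occur → does not occur.
Servo loop unavailable [OR]: Safety interlock inoperative=not, Resolver is down=occurs → at least one input occurs → occurs.
E-stop path unavailable [AND]: Motor malfunctions=occurs, Servo loop unavailable=occurs, #1 brake is inoperative=occurs → all inputs occur → occurs.
Feedback branch unavailable [OR]: Forward e-stop relay lost=not, Secondary watchdog faulted=not, Joint encoder stuck=not, E-stop path unavailable=occurs → at least one input occurs → occurs.
Robot arm uncommanded motion [OR]: Feedback branch unavailable=occurs, Secondary e-stop relay 2 degraded=not → at least one input occurs → occurs.

Yes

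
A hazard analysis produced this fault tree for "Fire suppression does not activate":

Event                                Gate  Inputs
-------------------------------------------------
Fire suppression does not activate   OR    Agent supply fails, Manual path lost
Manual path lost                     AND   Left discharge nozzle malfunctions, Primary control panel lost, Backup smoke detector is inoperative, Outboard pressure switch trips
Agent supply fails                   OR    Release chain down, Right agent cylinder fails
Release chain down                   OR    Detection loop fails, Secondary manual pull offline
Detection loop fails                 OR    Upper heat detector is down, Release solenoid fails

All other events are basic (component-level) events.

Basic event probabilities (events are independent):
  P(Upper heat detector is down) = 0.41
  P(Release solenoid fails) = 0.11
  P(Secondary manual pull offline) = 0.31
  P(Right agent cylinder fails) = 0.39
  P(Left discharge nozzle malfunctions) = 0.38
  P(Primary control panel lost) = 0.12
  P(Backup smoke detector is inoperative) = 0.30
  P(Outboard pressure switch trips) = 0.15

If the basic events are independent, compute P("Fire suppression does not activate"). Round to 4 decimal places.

0.7794

P(Detection loop fails) [OR] = 1 − (1−0.41) × (1−0.11) = 0.474900
P(Release chain down) [OR] = 1 − (1−0.474900) × (1−0.31) = 0.637681
P(Agent supply fails) [OR] = 1 − (1−0.637681) × (1−0.39) = 0.778985
P(Manual path lost) [AND] = 0.38 × 0.12 × 0.30 × 0.15 = 0.002052
P(Fire suppression does not activate) [OR] = 1 − (1−0.778985) × (1−0.002052) = 0.779439
Rounded to 4 decimal places: P(Fire suppression does not activate) ≈ 0.7794.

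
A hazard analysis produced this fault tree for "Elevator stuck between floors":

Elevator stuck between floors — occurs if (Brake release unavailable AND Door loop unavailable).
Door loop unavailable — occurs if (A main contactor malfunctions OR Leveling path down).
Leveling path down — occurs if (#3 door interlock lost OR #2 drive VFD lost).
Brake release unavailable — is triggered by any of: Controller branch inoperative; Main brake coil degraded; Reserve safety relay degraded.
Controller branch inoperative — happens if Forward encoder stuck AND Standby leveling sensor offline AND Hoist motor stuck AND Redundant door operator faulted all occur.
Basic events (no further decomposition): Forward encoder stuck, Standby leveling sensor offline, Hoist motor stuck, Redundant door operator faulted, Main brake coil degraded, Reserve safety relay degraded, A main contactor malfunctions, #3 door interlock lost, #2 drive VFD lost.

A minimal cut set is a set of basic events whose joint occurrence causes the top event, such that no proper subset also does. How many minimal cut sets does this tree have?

Controller branch inoperative [AND]: one cut set from each child combined → 1 × 1 × 1 × 1 = 1 cut set(s).
Brake release unavailable [OR]: union of children's cut sets → 3 cut set(s).
Leveling path down [OR]: union of children's cut sets → 2 cut set(s).
Door loop unavailable [OR]: union of children's cut sets → 3 cut set(s).
Elevator stuck between floors [AND]: one cut set from each child combined → 3 × 3 = 9 cut set(s).
Minimal cut sets: {A main contactor malfunctions, Forward encoder stuck, Hoist motor stuck, Redundant door operator faulted, Standby leveling sensor offline}; {#3 door interlock lost, Forward encoder stuck, Hoist motor stuck, Redundant door operator faulted, Standby leveling sensor offline}; {#2 drive VFD lost, Forward encoder stuck, Hoist motor stuck, Redundant door operator faulted, Standby leveling sensor offline}; {A main contactor malfunctions, Main brake coil degraded}; {#3 door interlock lost, Main brake coil degraded}; {#2 drive VFD lost, Main brake coil degraded}; {A main contactor malfunctions, Reserve safety relay degraded}; {#3 door interlock lost, Reserve safety relay degraded}; {#2 drive VFD lost, Reserve safety relay degraded}.

9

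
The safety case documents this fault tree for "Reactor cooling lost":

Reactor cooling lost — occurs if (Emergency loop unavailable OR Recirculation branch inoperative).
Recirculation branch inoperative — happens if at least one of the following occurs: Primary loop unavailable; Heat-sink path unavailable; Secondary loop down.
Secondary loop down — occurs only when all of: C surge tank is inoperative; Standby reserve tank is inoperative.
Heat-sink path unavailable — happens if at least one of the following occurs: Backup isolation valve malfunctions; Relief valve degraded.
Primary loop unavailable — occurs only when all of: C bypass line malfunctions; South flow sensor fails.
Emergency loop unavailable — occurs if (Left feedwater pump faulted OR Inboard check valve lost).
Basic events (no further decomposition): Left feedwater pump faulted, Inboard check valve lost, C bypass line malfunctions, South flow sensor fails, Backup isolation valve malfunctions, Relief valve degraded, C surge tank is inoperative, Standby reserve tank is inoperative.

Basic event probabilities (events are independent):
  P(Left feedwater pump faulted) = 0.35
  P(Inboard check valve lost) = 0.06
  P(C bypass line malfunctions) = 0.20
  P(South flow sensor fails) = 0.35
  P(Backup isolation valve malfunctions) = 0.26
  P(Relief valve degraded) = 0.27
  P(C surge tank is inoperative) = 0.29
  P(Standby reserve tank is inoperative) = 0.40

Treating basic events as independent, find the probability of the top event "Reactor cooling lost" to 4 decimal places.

P(Emergency loop unavailable) [OR] = 1 − (1−0.35) × (1−0.06) = 0.389000
P(Primary loop unavailable) [AND] = 0.20 × 0.35 = 0.070000
P(Heat-sink path unavailable) [OR] = 1 − (1−0.26) × (1−0.27) = 0.459800
P(Secondary loop down) [AND] = 0.29 × 0.40 = 0.116000
P(Recirculation branch inoperative) [OR] = 1 − (1−0.070000) × (1−0.459800) × (1−0.116000) = 0.555891
P(Reactor cooling lost) [OR] = 1 − (1−0.389000) × (1−0.555891) = 0.728649
Rounded to 4 decimal places: P(Reactor cooling lost) ≈ 0.7286.

0.7286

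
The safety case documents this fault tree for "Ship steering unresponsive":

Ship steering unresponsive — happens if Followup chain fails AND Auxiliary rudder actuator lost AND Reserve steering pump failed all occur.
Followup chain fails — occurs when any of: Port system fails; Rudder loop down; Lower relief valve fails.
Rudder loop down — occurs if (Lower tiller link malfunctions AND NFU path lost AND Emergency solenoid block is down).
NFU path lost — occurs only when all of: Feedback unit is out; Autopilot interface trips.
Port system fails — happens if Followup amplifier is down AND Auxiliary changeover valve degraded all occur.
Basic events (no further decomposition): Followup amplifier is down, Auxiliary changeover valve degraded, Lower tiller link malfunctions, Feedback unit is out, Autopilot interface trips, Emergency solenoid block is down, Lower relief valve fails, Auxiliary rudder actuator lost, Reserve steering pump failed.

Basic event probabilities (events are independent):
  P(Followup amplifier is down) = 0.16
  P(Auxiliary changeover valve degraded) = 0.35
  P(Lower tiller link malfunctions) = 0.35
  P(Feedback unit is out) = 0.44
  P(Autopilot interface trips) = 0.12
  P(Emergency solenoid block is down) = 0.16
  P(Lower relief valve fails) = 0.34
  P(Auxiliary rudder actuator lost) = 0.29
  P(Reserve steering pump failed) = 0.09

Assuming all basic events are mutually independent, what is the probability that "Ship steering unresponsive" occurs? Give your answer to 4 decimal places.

0.0099

P(Port system fails) [AND] = 0.16 × 0.35 = 0.056000
P(NFU path lost) [AND] = 0.44 × 0.12 = 0.052800
P(Rudder loop down) [AND] = 0.35 × 0.052800 × 0.16 = 0.002957
P(Followup chain fails) [OR] = 1 − (1−0.056000) × (1−0.002957) × (1−0.34) = 0.378802
P(Ship steering unresponsive) [AND] = 0.378802 × 0.29 × 0.09 = 0.009887
Rounded to 4 decimal places: P(Ship steering unresponsive) ≈ 0.0099.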